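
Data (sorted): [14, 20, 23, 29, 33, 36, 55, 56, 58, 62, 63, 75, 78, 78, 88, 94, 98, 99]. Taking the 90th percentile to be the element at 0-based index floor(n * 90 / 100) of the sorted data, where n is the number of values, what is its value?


The dataset has n = 18 elements.
Index = floor(18 * 90 / 100) = floor(1620 / 100) = floor(16.2) = 16
Counting from index 0 in the sorted data, the element at index 16 is 98.
Final answer: 98


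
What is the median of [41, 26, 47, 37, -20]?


First, sort the list: [-20, 26, 37, 41, 47]
The list has 5 elements (odd count).
The middle index is 2 (0-based), and the element there is 37.
Final answer: 37


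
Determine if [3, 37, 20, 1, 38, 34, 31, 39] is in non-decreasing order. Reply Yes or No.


Check consecutive pairs:
  3 <= 37? True
  37 <= 20? False
  20 <= 1? False
  1 <= 38? True
  38 <= 34? False
  34 <= 31? False
  31 <= 39? True
4 consecutive pair(s) are out of order, so the list is not sorted.
Final answer: No


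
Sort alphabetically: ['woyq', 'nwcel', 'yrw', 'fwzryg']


Compare strings character by character (the first differing letter decides):
  'fwzryg' < 'nwcel' since 'f' < 'n' at position 1
  'nwcel' < 'woyq' since 'n' < 'w' at position 1
  'woyq' < 'yrw' since 'w' < 'y' at position 1
Chaining these comparisons gives the alphabetical order.
Final answer: ['fwzryg', 'nwcel', 'woyq', 'yrw']


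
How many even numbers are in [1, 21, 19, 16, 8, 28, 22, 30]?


Check each element:
  1 is odd
  21 is odd
  19 is odd
  16 is even
  8 is even
  28 is even
  22 is even
  30 is even
Evens: [16, 8, 28, 22, 30]
Count of evens = 5
Final answer: 5


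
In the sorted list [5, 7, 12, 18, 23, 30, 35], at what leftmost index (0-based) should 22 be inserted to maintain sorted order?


List is sorted: [5, 7, 12, 18, 23, 30, 35]
We need the leftmost position where 22 can be inserted, i.e. the first index whose element is >= 22 (or the end of the list if none is).
Binary search with low=0, high=7 (0-based indices):
  low=0, high=7, mid=3: a[3]=18 < 22, so low = 4
  low=4, high=7, mid=5: a[5]=30 >= 22, so high = 5
  low=4, high=5, mid=4: a[4]=23 >= 22, so high = 4
Now low = high = 4, so the insertion index is 4.
Final answer: 4


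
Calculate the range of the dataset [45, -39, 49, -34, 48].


Maximum value: 49
Minimum value: -39
Range = 49 - (-39) = 88
Final answer: 88


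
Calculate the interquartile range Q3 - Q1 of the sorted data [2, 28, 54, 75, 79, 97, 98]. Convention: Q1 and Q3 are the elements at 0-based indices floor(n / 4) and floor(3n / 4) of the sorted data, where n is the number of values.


The data has n = 7 elements.
Q1 index = floor(7 / 4) = floor(1.75) = 1; Q3 index = floor(3 * 7 / 4) = floor(5.25) = 5
Q1 = element at index 1 = 28
Q3 = element at index 5 = 97
IQR = 97 - 28 = 69
Final answer: 69


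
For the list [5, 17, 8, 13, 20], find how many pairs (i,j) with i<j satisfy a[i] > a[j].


For each element, count the later elements that are smaller than it:
  5 (index 0): smaller elements after it = [] -> 0
  17 (index 1): smaller elements after it = [8, 13] -> 2
  8 (index 2): smaller elements after it = [] -> 0
  13 (index 3): smaller elements after it = [] -> 0
Total inversions = 0 + 2 + 0 + 0 = 2
Final answer: 2


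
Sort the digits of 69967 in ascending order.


The number 69967 has digits: 6, 9, 9, 6, 7
Sorted: 6, 6, 7, 9, 9
Joining the sorted digits gives the result.
Final answer: 66799


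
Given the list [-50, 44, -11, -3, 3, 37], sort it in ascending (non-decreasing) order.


Original list: [-50, 44, -11, -3, 3, 37]
Repeatedly take the smallest remaining element:
  Remaining [-50, 44, -11, -3, 3, 37] -> smallest is -50
  Remaining [44, -11, -3, 3, 37] -> smallest is -11
  Remaining [44, -3, 3, 37] -> smallest is -3
  Remaining [44, 3, 37] -> smallest is 3
  Remaining [44, 37] -> smallest is 37
  Remaining [44] -> smallest is 44
Collecting the picks in order gives the sorted list.
Final answer: [-50, -11, -3, 3, 37, 44]


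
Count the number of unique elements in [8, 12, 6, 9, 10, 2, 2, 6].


List all unique values:
Distinct values: [2, 6, 8, 9, 10, 12]
Count = 6
Final answer: 6


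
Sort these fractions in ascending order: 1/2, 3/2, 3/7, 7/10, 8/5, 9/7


Convert to decimal for comparison:
  1/2 = 0.5
  3/2 = 1.5
  3/7 = 0.4286
  7/10 = 0.7
  8/5 = 1.6
  9/7 = 1.2857
Decimals in increasing order: 0.4286 < 0.5 < 0.7 < 1.2857 < 1.5 < 1.6
Writing each back as its fraction gives the sorted order.
Final answer: 3/7, 1/2, 7/10, 9/7, 3/2, 8/5


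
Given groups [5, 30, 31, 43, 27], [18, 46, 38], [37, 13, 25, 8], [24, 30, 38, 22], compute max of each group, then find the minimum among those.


Find max of each group:
  Group 1: [5, 30, 31, 43, 27] -> max = 43
  Group 2: [18, 46, 38] -> max = 46
  Group 3: [37, 13, 25, 8] -> max = 37
  Group 4: [24, 30, 38, 22] -> max = 38
Maxes: [43, 46, 37, 38]
Minimum of maxes = 37
Final answer: 37


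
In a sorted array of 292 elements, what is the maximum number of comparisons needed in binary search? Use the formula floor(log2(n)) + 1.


Binary search halves the search space each step.
Maximum comparisons = floor(log2(292)) + 1
log2(292) = 8.1898
floor(log2(292)) = 8, so 8 + 1 = 9
Final answer: 9


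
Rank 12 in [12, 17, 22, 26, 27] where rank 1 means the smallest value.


Sort ascending: [12, 17, 22, 26, 27]
Find 12 in the sorted list.
12 is at position 1 (1-indexed).
Final answer: 1


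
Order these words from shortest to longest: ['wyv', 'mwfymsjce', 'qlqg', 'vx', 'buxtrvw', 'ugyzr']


Compute lengths:
  'wyv' has length 3
  'mwfymsjce' has length 9
  'qlqg' has length 4
  'vx' has length 2
  'buxtrvw' has length 7
  'ugyzr' has length 5
Lengths in increasing order: 2 < 3 < 4 < 5 < 7 < 9
Listing the words in that order gives the answer.
Final answer: ['vx', 'wyv', 'qlqg', 'ugyzr', 'buxtrvw', 'mwfymsjce']


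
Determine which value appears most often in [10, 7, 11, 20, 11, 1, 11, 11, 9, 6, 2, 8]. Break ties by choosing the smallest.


Count the frequency of each value:
  1 appears 1 time(s)
  2 appears 1 time(s)
  6 appears 1 time(s)
  7 appears 1 time(s)
  8 appears 1 time(s)
  9 appears 1 time(s)
  10 appears 1 time(s)
  11 appears 4 time(s)
  20 appears 1 time(s)
Maximum frequency is 4.
Only 11 reaches that frequency, so it is the mode.
Final answer: 11


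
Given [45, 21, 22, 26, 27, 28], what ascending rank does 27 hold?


Sort ascending: [21, 22, 26, 27, 28, 45]
Find 27 in the sorted list.
27 is at position 4 (1-indexed).
Final answer: 4


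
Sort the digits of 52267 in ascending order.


The number 52267 has digits: 5, 2, 2, 6, 7
Sorted: 2, 2, 5, 6, 7
Joining the sorted digits gives the result.
Final answer: 22567


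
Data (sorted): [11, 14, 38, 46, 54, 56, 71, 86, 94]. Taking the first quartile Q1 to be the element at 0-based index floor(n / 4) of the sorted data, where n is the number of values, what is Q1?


The list has n = 9 elements.
Q1 index = floor(9 / 4) = floor(2.25) = 2
Counting from index 0 in the sorted data, the element at index 2 is 38.
Final answer: 38


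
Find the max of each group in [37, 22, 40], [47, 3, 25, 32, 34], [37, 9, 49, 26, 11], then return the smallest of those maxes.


Find max of each group:
  Group 1: [37, 22, 40] -> max = 40
  Group 2: [47, 3, 25, 32, 34] -> max = 47
  Group 3: [37, 9, 49, 26, 11] -> max = 49
Maxes: [40, 47, 49]
Minimum of maxes = 40
Final answer: 40


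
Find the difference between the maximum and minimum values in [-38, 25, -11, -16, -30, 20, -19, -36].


Maximum value: 25
Minimum value: -38
Range = 25 - (-38) = 63
Final answer: 63


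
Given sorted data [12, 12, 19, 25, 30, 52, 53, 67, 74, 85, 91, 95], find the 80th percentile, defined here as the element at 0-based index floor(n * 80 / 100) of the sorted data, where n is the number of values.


The dataset has n = 12 elements.
Index = floor(12 * 80 / 100) = floor(960 / 100) = floor(9.6) = 9
Counting from index 0 in the sorted data, the element at index 9 is 85.
Final answer: 85


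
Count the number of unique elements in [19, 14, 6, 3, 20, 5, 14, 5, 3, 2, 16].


List all unique values:
Distinct values: [2, 3, 5, 6, 14, 16, 19, 20]
Count = 8
Final answer: 8


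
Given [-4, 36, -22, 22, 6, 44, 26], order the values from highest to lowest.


Original list: [-4, 36, -22, 22, 6, 44, 26]
Repeatedly take the largest remaining element:
  Remaining [-4, 36, -22, 22, 6, 44, 26] -> largest is 44
  Remaining [-4, 36, -22, 22, 6, 26] -> largest is 36
  Remaining [-4, -22, 22, 6, 26] -> largest is 26
  Remaining [-4, -22, 22, 6] -> largest is 22
  Remaining [-4, -22, 6] -> largest is 6
  Remaining [-4, -22] -> largest is -4
  Remaining [-22] -> largest is -22
Collecting the picks in order gives the descending list.
Final answer: [44, 36, 26, 22, 6, -4, -22]


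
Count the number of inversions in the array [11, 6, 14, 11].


For each element, count the later elements that are smaller than it:
  11 (index 0): smaller elements after it = [6] -> 1
  6 (index 1): smaller elements after it = [] -> 0
  14 (index 2): smaller elements after it = [11] -> 1
Total inversions = 1 + 0 + 1 = 2
Final answer: 2


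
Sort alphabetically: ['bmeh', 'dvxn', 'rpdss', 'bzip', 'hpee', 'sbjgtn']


Compare strings character by character (the first differing letter decides):
  'bmeh' < 'bzip' since 'm' < 'z' at position 2
  'bzip' < 'dvxn' since 'b' < 'd' at position 1
  'dvxn' < 'hpee' since 'd' < 'h' at position 1
  'hpee' < 'rpdss' since 'h' < 'r' at position 1
  'rpdss' < 'sbjgtn' since 'r' < 's' at position 1
Chaining these comparisons gives the alphabetical order.
Final answer: ['bmeh', 'bzip', 'dvxn', 'hpee', 'rpdss', 'sbjgtn']


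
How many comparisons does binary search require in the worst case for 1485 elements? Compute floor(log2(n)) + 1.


Binary search halves the search space each step.
Maximum comparisons = floor(log2(1485)) + 1
log2(1485) = 10.5362
floor(log2(1485)) = 10, so 10 + 1 = 11
Final answer: 11


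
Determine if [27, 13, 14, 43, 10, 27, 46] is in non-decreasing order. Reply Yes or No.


Check consecutive pairs:
  27 <= 13? False
  13 <= 14? True
  14 <= 43? True
  43 <= 10? False
  10 <= 27? True
  27 <= 46? True
2 consecutive pair(s) are out of order, so the list is not sorted.
Final answer: No


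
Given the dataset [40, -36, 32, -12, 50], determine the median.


First, sort the list: [-36, -12, 32, 40, 50]
The list has 5 elements (odd count).
The middle index is 2 (0-based), and the element there is 32.
Final answer: 32


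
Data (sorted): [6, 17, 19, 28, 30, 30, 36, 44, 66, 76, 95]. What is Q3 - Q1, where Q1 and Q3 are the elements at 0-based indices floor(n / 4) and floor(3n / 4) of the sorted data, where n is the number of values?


The data has n = 11 elements.
Q1 index = floor(11 / 4) = floor(2.75) = 2; Q3 index = floor(3 * 11 / 4) = floor(8.25) = 8
Q1 = element at index 2 = 19
Q3 = element at index 8 = 66
IQR = 66 - 19 = 47
Final answer: 47


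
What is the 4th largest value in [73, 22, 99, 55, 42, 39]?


Sort descending: [99, 73, 55, 42, 39, 22]
The 4th element (1-indexed) is at index 3.
Value = 42
Final answer: 42


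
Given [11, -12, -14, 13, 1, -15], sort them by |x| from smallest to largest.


Compute absolute values:
  |11| = 11
  |-12| = 12
  |-14| = 14
  |13| = 13
  |1| = 1
  |-15| = 15
Absolute values in increasing order: 1 < 11 < 12 < 13 < 14 < 15
Listing the original numbers in that order gives the answer.
Final answer: [1, 11, -12, 13, -14, -15]


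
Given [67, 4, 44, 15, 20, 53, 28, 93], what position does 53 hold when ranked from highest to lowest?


Sort descending: [93, 67, 53, 44, 28, 20, 15, 4]
Find 53 in the sorted list.
53 is at position 3.
Final answer: 3


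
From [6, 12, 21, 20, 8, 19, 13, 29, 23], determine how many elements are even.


Check each element:
  6 is even
  12 is even
  21 is odd
  20 is even
  8 is even
  19 is odd
  13 is odd
  29 is odd
  23 is odd
Evens: [6, 12, 20, 8]
Count of evens = 4
Final answer: 4


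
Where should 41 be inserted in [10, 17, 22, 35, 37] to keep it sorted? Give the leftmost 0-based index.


List is sorted: [10, 17, 22, 35, 37]
We need the leftmost position where 41 can be inserted, i.e. the first index whose element is >= 41 (or the end of the list if none is).
Binary search with low=0, high=5 (0-based indices):
  low=0, high=5, mid=2: a[2]=22 < 41, so low = 3
  low=3, high=5, mid=4: a[4]=37 < 41, so low = 5
Now low = high = 5, so the insertion index is 5.
Final answer: 5


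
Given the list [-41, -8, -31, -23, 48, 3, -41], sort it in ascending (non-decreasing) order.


Original list: [-41, -8, -31, -23, 48, 3, -41]
Repeatedly take the smallest remaining element:
  Remaining [-41, -8, -31, -23, 48, 3, -41] -> smallest is -41
  Remaining [-8, -31, -23, 48, 3, -41] -> smallest is -41
  Remaining [-8, -31, -23, 48, 3] -> smallest is -31
  Remaining [-8, -23, 48, 3] -> smallest is -23
  Remaining [-8, 48, 3] -> smallest is -8
  Remaining [48, 3] -> smallest is 3
  Remaining [48] -> smallest is 48
Collecting the picks in order gives the sorted list.
Final answer: [-41, -41, -31, -23, -8, 3, 48]


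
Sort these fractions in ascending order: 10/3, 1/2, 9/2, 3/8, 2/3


Convert to decimal for comparison:
  10/3 = 3.3333
  1/2 = 0.5
  9/2 = 4.5
  3/8 = 0.375
  2/3 = 0.6667
Decimals in increasing order: 0.375 < 0.5 < 0.6667 < 3.3333 < 4.5
Writing each back as its fraction gives the sorted order.
Final answer: 3/8, 1/2, 2/3, 10/3, 9/2


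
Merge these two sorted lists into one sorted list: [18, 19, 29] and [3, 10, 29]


List A: [18, 19, 29]
List B: [3, 10, 29]
Repeatedly compare the front elements and take the smaller:
  18 vs 3 -> take 3
  18 vs 10 -> take 10
  18 vs 29 -> take 18
  19 vs 29 -> take 19
  29 vs 29 -> take 29
  A is exhausted; append the rest of B: [29]
Final answer: [3, 10, 18, 19, 29, 29]


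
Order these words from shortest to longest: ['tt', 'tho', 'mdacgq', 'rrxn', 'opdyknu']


Compute lengths:
  'tt' has length 2
  'tho' has length 3
  'mdacgq' has length 6
  'rrxn' has length 4
  'opdyknu' has length 7
Lengths in increasing order: 2 < 3 < 4 < 6 < 7
Listing the words in that order gives the answer.
Final answer: ['tt', 'tho', 'rrxn', 'mdacgq', 'opdyknu']


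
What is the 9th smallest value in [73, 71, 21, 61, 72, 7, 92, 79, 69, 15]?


Sort ascending: [7, 15, 21, 61, 69, 71, 72, 73, 79, 92]
The 9th element (1-indexed) is at index 8.
Value = 79
Final answer: 79


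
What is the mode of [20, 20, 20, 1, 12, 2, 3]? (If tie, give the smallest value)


Count the frequency of each value:
  1 appears 1 time(s)
  2 appears 1 time(s)
  3 appears 1 time(s)
  12 appears 1 time(s)
  20 appears 3 time(s)
Maximum frequency is 3.
Only 20 reaches that frequency, so it is the mode.
Final answer: 20


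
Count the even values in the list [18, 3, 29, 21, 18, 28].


Check each element:
  18 is even
  3 is odd
  29 is odd
  21 is odd
  18 is even
  28 is even
Evens: [18, 18, 28]
Count of evens = 3
Final answer: 3


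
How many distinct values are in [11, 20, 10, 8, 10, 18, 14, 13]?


List all unique values:
Distinct values: [8, 10, 11, 13, 14, 18, 20]
Count = 7
Final answer: 7


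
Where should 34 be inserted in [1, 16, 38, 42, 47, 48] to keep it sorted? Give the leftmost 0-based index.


List is sorted: [1, 16, 38, 42, 47, 48]
We need the leftmost position where 34 can be inserted, i.e. the first index whose element is >= 34 (or the end of the list if none is).
Binary search with low=0, high=6 (0-based indices):
  low=0, high=6, mid=3: a[3]=42 >= 34, so high = 3
  low=0, high=3, mid=1: a[1]=16 < 34, so low = 2
  low=2, high=3, mid=2: a[2]=38 >= 34, so high = 2
Now low = high = 2, so the insertion index is 2.
Final answer: 2


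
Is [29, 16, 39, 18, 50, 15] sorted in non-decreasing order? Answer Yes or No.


Check consecutive pairs:
  29 <= 16? False
  16 <= 39? True
  39 <= 18? False
  18 <= 50? True
  50 <= 15? False
3 consecutive pair(s) are out of order, so the list is not sorted.
Final answer: No


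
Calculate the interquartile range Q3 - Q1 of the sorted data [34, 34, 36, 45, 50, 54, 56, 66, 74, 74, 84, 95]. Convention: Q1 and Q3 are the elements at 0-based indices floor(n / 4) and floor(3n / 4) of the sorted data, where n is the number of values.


The data has n = 12 elements.
Q1 index = floor(12 / 4) = floor(3) = 3; Q3 index = floor(3 * 12 / 4) = floor(9) = 9
Q1 = element at index 3 = 45
Q3 = element at index 9 = 74
IQR = 74 - 45 = 29
Final answer: 29


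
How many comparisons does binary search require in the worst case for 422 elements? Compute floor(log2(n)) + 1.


Binary search halves the search space each step.
Maximum comparisons = floor(log2(422)) + 1
log2(422) = 8.7211
floor(log2(422)) = 8, so 8 + 1 = 9
Final answer: 9


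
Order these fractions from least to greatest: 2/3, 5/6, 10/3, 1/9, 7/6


Convert to decimal for comparison:
  2/3 = 0.6667
  5/6 = 0.8333
  10/3 = 3.3333
  1/9 = 0.1111
  7/6 = 1.1667
Decimals in increasing order: 0.1111 < 0.6667 < 0.8333 < 1.1667 < 3.3333
Writing each back as its fraction gives the sorted order.
Final answer: 1/9, 2/3, 5/6, 7/6, 10/3


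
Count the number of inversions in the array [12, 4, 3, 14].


For each element, count the later elements that are smaller than it:
  12 (index 0): smaller elements after it = [4, 3] -> 2
  4 (index 1): smaller elements after it = [3] -> 1
  3 (index 2): smaller elements after it = [] -> 0
Total inversions = 2 + 1 + 0 = 3
Final answer: 3


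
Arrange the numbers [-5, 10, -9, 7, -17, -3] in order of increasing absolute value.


Compute absolute values:
  |-5| = 5
  |10| = 10
  |-9| = 9
  |7| = 7
  |-17| = 17
  |-3| = 3
Absolute values in increasing order: 3 < 5 < 7 < 9 < 10 < 17
Listing the original numbers in that order gives the answer.
Final answer: [-3, -5, 7, -9, 10, -17]


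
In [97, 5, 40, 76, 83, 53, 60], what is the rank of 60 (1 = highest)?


Sort descending: [97, 83, 76, 60, 53, 40, 5]
Find 60 in the sorted list.
60 is at position 4.
Final answer: 4


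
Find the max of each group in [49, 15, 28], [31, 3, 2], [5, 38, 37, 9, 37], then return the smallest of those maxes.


Find max of each group:
  Group 1: [49, 15, 28] -> max = 49
  Group 2: [31, 3, 2] -> max = 31
  Group 3: [5, 38, 37, 9, 37] -> max = 38
Maxes: [49, 31, 38]
Minimum of maxes = 31
Final answer: 31


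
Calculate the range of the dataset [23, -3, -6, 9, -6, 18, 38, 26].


Maximum value: 38
Minimum value: -6
Range = 38 - (-6) = 44
Final answer: 44


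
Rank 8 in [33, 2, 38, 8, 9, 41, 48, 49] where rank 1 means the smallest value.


Sort ascending: [2, 8, 9, 33, 38, 41, 48, 49]
Find 8 in the sorted list.
8 is at position 2 (1-indexed).
Final answer: 2


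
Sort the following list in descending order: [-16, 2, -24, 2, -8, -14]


Original list: [-16, 2, -24, 2, -8, -14]
Repeatedly take the largest remaining element:
  Remaining [-16, 2, -24, 2, -8, -14] -> largest is 2
  Remaining [-16, -24, 2, -8, -14] -> largest is 2
  Remaining [-16, -24, -8, -14] -> largest is -8
  Remaining [-16, -24, -14] -> largest is -14
  Remaining [-16, -24] -> largest is -16
  Remaining [-24] -> largest is -24
Collecting the picks in order gives the descending list.
Final answer: [2, 2, -8, -14, -16, -24]


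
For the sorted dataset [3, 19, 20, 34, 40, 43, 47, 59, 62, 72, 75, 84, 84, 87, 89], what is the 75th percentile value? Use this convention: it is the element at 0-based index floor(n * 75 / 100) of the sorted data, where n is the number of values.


The dataset has n = 15 elements.
Index = floor(15 * 75 / 100) = floor(1125 / 100) = floor(11.25) = 11
Counting from index 0 in the sorted data, the element at index 11 is 84.
Final answer: 84


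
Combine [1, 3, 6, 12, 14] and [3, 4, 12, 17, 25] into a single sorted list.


List A: [1, 3, 6, 12, 14]
List B: [3, 4, 12, 17, 25]
Repeatedly compare the front elements and take the smaller:
  1 vs 3 -> take 1
  3 vs 3 -> take 3
  6 vs 3 -> take 3
  6 vs 4 -> take 4
  6 vs 12 -> take 6
  12 vs 12 -> take 12
  14 vs 12 -> take 12
  14 vs 17 -> take 14
  A is exhausted; append the rest of B: [17, 25]
Final answer: [1, 3, 3, 4, 6, 12, 12, 14, 17, 25]


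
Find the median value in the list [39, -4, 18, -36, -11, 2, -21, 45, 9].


First, sort the list: [-36, -21, -11, -4, 2, 9, 18, 39, 45]
The list has 9 elements (odd count).
The middle index is 4 (0-based), and the element there is 2.
Final answer: 2


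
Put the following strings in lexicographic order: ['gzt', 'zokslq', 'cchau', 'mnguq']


Compare strings character by character (the first differing letter decides):
  'cchau' < 'gzt' since 'c' < 'g' at position 1
  'gzt' < 'mnguq' since 'g' < 'm' at position 1
  'mnguq' < 'zokslq' since 'm' < 'z' at position 1
Chaining these comparisons gives the alphabetical order.
Final answer: ['cchau', 'gzt', 'mnguq', 'zokslq']


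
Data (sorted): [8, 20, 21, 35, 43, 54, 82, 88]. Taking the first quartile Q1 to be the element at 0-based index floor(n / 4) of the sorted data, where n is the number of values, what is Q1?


The list has n = 8 elements.
Q1 index = floor(8 / 4) = floor(2) = 2
Counting from index 0 in the sorted data, the element at index 2 is 21.
Final answer: 21


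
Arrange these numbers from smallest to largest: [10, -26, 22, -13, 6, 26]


Original list: [10, -26, 22, -13, 6, 26]
Repeatedly take the smallest remaining element:
  Remaining [10, -26, 22, -13, 6, 26] -> smallest is -26
  Remaining [10, 22, -13, 6, 26] -> smallest is -13
  Remaining [10, 22, 6, 26] -> smallest is 6
  Remaining [10, 22, 26] -> smallest is 10
  Remaining [22, 26] -> smallest is 22
  Remaining [26] -> smallest is 26
Collecting the picks in order gives the sorted list.
Final answer: [-26, -13, 6, 10, 22, 26]


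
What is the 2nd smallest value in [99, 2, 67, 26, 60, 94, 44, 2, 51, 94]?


Sort ascending: [2, 2, 26, 44, 51, 60, 67, 94, 94, 99]
The 2nd element (1-indexed) is at index 1.
Value = 2
Final answer: 2


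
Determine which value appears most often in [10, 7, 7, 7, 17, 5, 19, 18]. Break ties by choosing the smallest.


Count the frequency of each value:
  5 appears 1 time(s)
  7 appears 3 time(s)
  10 appears 1 time(s)
  17 appears 1 time(s)
  18 appears 1 time(s)
  19 appears 1 time(s)
Maximum frequency is 3.
Only 7 reaches that frequency, so it is the mode.
Final answer: 7


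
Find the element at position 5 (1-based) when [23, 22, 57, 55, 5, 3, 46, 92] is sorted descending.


Sort descending: [92, 57, 55, 46, 23, 22, 5, 3]
The 5th element (1-indexed) is at index 4.
Value = 23
Final answer: 23


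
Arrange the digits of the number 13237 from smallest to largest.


The number 13237 has digits: 1, 3, 2, 3, 7
Sorted: 1, 2, 3, 3, 7
Joining the sorted digits gives the result.
Final answer: 12337


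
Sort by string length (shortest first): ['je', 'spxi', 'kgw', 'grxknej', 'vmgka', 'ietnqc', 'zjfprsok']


Compute lengths:
  'je' has length 2
  'spxi' has length 4
  'kgw' has length 3
  'grxknej' has length 7
  'vmgka' has length 5
  'ietnqc' has length 6
  'zjfprsok' has length 8
Lengths in increasing order: 2 < 3 < 4 < 5 < 6 < 7 < 8
Listing the words in that order gives the answer.
Final answer: ['je', 'kgw', 'spxi', 'vmgka', 'ietnqc', 'grxknej', 'zjfprsok']


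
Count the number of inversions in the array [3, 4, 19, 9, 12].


For each element, count the later elements that are smaller than it:
  3 (index 0): smaller elements after it = [] -> 0
  4 (index 1): smaller elements after it = [] -> 0
  19 (index 2): smaller elements after it = [9, 12] -> 2
  9 (index 3): smaller elements after it = [] -> 0
Total inversions = 0 + 0 + 2 + 0 = 2
Final answer: 2


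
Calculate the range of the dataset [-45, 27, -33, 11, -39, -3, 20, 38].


Maximum value: 38
Minimum value: -45
Range = 38 - (-45) = 83
Final answer: 83


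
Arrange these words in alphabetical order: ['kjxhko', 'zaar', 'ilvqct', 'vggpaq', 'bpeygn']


Compare strings character by character (the first differing letter decides):
  'bpeygn' < 'ilvqct' since 'b' < 'i' at position 1
  'ilvqct' < 'kjxhko' since 'i' < 'k' at position 1
  'kjxhko' < 'vggpaq' since 'k' < 'v' at position 1
  'vggpaq' < 'zaar' since 'v' < 'z' at position 1
Chaining these comparisons gives the alphabetical order.
Final answer: ['bpeygn', 'ilvqct', 'kjxhko', 'vggpaq', 'zaar']


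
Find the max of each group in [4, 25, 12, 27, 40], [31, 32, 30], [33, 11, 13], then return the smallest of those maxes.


Find max of each group:
  Group 1: [4, 25, 12, 27, 40] -> max = 40
  Group 2: [31, 32, 30] -> max = 32
  Group 3: [33, 11, 13] -> max = 33
Maxes: [40, 32, 33]
Minimum of maxes = 32
Final answer: 32


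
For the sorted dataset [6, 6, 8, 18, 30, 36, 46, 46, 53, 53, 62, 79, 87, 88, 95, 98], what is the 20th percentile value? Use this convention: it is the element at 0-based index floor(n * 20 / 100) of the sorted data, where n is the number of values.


The dataset has n = 16 elements.
Index = floor(16 * 20 / 100) = floor(320 / 100) = floor(3.2) = 3
Counting from index 0 in the sorted data, the element at index 3 is 18.
Final answer: 18


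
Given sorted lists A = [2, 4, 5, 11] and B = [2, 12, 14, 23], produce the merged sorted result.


List A: [2, 4, 5, 11]
List B: [2, 12, 14, 23]
Repeatedly compare the front elements and take the smaller:
  2 vs 2 -> take 2
  4 vs 2 -> take 2
  4 vs 12 -> take 4
  5 vs 12 -> take 5
  11 vs 12 -> take 11
  A is exhausted; append the rest of B: [12, 14, 23]
Final answer: [2, 2, 4, 5, 11, 12, 14, 23]


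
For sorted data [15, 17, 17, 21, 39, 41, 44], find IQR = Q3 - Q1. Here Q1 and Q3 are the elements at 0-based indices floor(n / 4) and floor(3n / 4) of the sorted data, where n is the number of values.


The data has n = 7 elements.
Q1 index = floor(7 / 4) = floor(1.75) = 1; Q3 index = floor(3 * 7 / 4) = floor(5.25) = 5
Q1 = element at index 1 = 17
Q3 = element at index 5 = 41
IQR = 41 - 17 = 24
Final answer: 24


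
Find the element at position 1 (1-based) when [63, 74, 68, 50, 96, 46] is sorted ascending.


Sort ascending: [46, 50, 63, 68, 74, 96]
The 1st element (1-indexed) is at index 0.
Value = 46
Final answer: 46


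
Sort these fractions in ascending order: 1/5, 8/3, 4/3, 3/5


Convert to decimal for comparison:
  1/5 = 0.2
  8/3 = 2.6667
  4/3 = 1.3333
  3/5 = 0.6
Decimals in increasing order: 0.2 < 0.6 < 1.3333 < 2.6667
Writing each back as its fraction gives the sorted order.
Final answer: 1/5, 3/5, 4/3, 8/3


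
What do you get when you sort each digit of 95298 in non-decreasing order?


The number 95298 has digits: 9, 5, 2, 9, 8
Sorted: 2, 5, 8, 9, 9
Joining the sorted digits gives the result.
Final answer: 25899


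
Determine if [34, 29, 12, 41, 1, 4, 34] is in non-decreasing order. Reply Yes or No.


Check consecutive pairs:
  34 <= 29? False
  29 <= 12? False
  12 <= 41? True
  41 <= 1? False
  1 <= 4? True
  4 <= 34? True
3 consecutive pair(s) are out of order, so the list is not sorted.
Final answer: No


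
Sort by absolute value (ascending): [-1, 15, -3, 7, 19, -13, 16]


Compute absolute values:
  |-1| = 1
  |15| = 15
  |-3| = 3
  |7| = 7
  |19| = 19
  |-13| = 13
  |16| = 16
Absolute values in increasing order: 1 < 3 < 7 < 13 < 15 < 16 < 19
Listing the original numbers in that order gives the answer.
Final answer: [-1, -3, 7, -13, 15, 16, 19]


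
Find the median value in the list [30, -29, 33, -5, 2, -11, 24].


First, sort the list: [-29, -11, -5, 2, 24, 30, 33]
The list has 7 elements (odd count).
The middle index is 3 (0-based), and the element there is 2.
Final answer: 2


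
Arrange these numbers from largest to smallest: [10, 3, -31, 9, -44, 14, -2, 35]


Original list: [10, 3, -31, 9, -44, 14, -2, 35]
Repeatedly take the largest remaining element:
  Remaining [10, 3, -31, 9, -44, 14, -2, 35] -> largest is 35
  Remaining [10, 3, -31, 9, -44, 14, -2] -> largest is 14
  Remaining [10, 3, -31, 9, -44, -2] -> largest is 10
  Remaining [3, -31, 9, -44, -2] -> largest is 9
  Remaining [3, -31, -44, -2] -> largest is 3
  Remaining [-31, -44, -2] -> largest is -2
  Remaining [-31, -44] -> largest is -31
  Remaining [-44] -> largest is -44
Collecting the picks in order gives the descending list.
Final answer: [35, 14, 10, 9, 3, -2, -31, -44]


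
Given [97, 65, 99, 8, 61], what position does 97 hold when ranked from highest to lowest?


Sort descending: [99, 97, 65, 61, 8]
Find 97 in the sorted list.
97 is at position 2.
Final answer: 2


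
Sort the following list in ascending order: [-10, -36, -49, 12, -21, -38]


Original list: [-10, -36, -49, 12, -21, -38]
Repeatedly take the smallest remaining element:
  Remaining [-10, -36, -49, 12, -21, -38] -> smallest is -49
  Remaining [-10, -36, 12, -21, -38] -> smallest is -38
  Remaining [-10, -36, 12, -21] -> smallest is -36
  Remaining [-10, 12, -21] -> smallest is -21
  Remaining [-10, 12] -> smallest is -10
  Remaining [12] -> smallest is 12
Collecting the picks in order gives the sorted list.
Final answer: [-49, -38, -36, -21, -10, 12]


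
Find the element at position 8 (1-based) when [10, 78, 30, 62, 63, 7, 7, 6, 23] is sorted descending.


Sort descending: [78, 63, 62, 30, 23, 10, 7, 7, 6]
The 8th element (1-indexed) is at index 7.
Value = 7
Final answer: 7


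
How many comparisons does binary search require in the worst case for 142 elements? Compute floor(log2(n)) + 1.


Binary search halves the search space each step.
Maximum comparisons = floor(log2(142)) + 1
log2(142) = 7.1497
floor(log2(142)) = 7, so 7 + 1 = 8
Final answer: 8


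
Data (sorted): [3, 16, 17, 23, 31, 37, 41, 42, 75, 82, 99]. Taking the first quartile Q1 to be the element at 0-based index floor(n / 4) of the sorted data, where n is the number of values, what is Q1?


The list has n = 11 elements.
Q1 index = floor(11 / 4) = floor(2.75) = 2
Counting from index 0 in the sorted data, the element at index 2 is 17.
Final answer: 17


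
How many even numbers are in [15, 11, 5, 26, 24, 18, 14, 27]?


Check each element:
  15 is odd
  11 is odd
  5 is odd
  26 is even
  24 is even
  18 is even
  14 is even
  27 is odd
Evens: [26, 24, 18, 14]
Count of evens = 4
Final answer: 4


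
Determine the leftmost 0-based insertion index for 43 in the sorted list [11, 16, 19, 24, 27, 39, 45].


List is sorted: [11, 16, 19, 24, 27, 39, 45]
We need the leftmost position where 43 can be inserted, i.e. the first index whose element is >= 43 (or the end of the list if none is).
Binary search with low=0, high=7 (0-based indices):
  low=0, high=7, mid=3: a[3]=24 < 43, so low = 4
  low=4, high=7, mid=5: a[5]=39 < 43, so low = 6
  low=6, high=7, mid=6: a[6]=45 >= 43, so high = 6
Now low = high = 6, so the insertion index is 6.
Final answer: 6


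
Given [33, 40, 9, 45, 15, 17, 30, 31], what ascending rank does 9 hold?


Sort ascending: [9, 15, 17, 30, 31, 33, 40, 45]
Find 9 in the sorted list.
9 is at position 1 (1-indexed).
Final answer: 1


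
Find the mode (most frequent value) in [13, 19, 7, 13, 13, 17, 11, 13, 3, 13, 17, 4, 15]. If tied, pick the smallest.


Count the frequency of each value:
  3 appears 1 time(s)
  4 appears 1 time(s)
  7 appears 1 time(s)
  11 appears 1 time(s)
  13 appears 5 time(s)
  15 appears 1 time(s)
  17 appears 2 time(s)
  19 appears 1 time(s)
Maximum frequency is 5.
Only 13 reaches that frequency, so it is the mode.
Final answer: 13


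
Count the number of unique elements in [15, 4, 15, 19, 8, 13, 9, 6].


List all unique values:
Distinct values: [4, 6, 8, 9, 13, 15, 19]
Count = 7
Final answer: 7


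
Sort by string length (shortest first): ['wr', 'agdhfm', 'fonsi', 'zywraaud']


Compute lengths:
  'wr' has length 2
  'agdhfm' has length 6
  'fonsi' has length 5
  'zywraaud' has length 8
Lengths in increasing order: 2 < 5 < 6 < 8
Listing the words in that order gives the answer.
Final answer: ['wr', 'fonsi', 'agdhfm', 'zywraaud']


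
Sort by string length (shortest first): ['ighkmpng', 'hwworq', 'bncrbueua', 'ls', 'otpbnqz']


Compute lengths:
  'ighkmpng' has length 8
  'hwworq' has length 6
  'bncrbueua' has length 9
  'ls' has length 2
  'otpbnqz' has length 7
Lengths in increasing order: 2 < 6 < 7 < 8 < 9
Listing the words in that order gives the answer.
Final answer: ['ls', 'hwworq', 'otpbnqz', 'ighkmpng', 'bncrbueua']


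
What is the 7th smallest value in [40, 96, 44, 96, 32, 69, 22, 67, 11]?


Sort ascending: [11, 22, 32, 40, 44, 67, 69, 96, 96]
The 7th element (1-indexed) is at index 6.
Value = 69
Final answer: 69


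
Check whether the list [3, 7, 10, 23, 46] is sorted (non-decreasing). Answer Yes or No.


Check consecutive pairs:
  3 <= 7? True
  7 <= 10? True
  10 <= 23? True
  23 <= 46? True
Every consecutive pair is in order, so the list is non-decreasing.
Final answer: Yes


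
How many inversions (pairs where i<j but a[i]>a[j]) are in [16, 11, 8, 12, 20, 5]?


For each element, count the later elements that are smaller than it:
  16 (index 0): smaller elements after it = [11, 8, 12, 5] -> 4
  11 (index 1): smaller elements after it = [8, 5] -> 2
  8 (index 2): smaller elements after it = [5] -> 1
  12 (index 3): smaller elements after it = [5] -> 1
  20 (index 4): smaller elements after it = [5] -> 1
Total inversions = 4 + 2 + 1 + 1 + 1 = 9
Final answer: 9


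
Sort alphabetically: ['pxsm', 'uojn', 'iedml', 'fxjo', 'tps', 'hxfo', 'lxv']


Compare strings character by character (the first differing letter decides):
  'fxjo' < 'hxfo' since 'f' < 'h' at position 1
  'hxfo' < 'iedml' since 'h' < 'i' at position 1
  'iedml' < 'lxv' since 'i' < 'l' at position 1
  'lxv' < 'pxsm' since 'l' < 'p' at position 1
  'pxsm' < 'tps' since 'p' < 't' at position 1
  'tps' < 'uojn' since 't' < 'u' at position 1
Chaining these comparisons gives the alphabetical order.
Final answer: ['fxjo', 'hxfo', 'iedml', 'lxv', 'pxsm', 'tps', 'uojn']


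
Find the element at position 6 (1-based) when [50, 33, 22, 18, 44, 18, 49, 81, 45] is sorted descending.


Sort descending: [81, 50, 49, 45, 44, 33, 22, 18, 18]
The 6th element (1-indexed) is at index 5.
Value = 33
Final answer: 33


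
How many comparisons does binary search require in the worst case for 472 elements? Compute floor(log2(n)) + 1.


Binary search halves the search space each step.
Maximum comparisons = floor(log2(472)) + 1
log2(472) = 8.8826
floor(log2(472)) = 8, so 8 + 1 = 9
Final answer: 9


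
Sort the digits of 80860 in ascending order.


The number 80860 has digits: 8, 0, 8, 6, 0
Sorted: 0, 0, 6, 8, 8
Joining the sorted digits gives the result.
Final answer: 00688


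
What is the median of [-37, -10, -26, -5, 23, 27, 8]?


First, sort the list: [-37, -26, -10, -5, 8, 23, 27]
The list has 7 elements (odd count).
The middle index is 3 (0-based), and the element there is -5.
Final answer: -5


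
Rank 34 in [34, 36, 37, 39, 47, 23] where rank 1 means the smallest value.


Sort ascending: [23, 34, 36, 37, 39, 47]
Find 34 in the sorted list.
34 is at position 2 (1-indexed).
Final answer: 2


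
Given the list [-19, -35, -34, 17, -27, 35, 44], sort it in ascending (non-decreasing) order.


Original list: [-19, -35, -34, 17, -27, 35, 44]
Repeatedly take the smallest remaining element:
  Remaining [-19, -35, -34, 17, -27, 35, 44] -> smallest is -35
  Remaining [-19, -34, 17, -27, 35, 44] -> smallest is -34
  Remaining [-19, 17, -27, 35, 44] -> smallest is -27
  Remaining [-19, 17, 35, 44] -> smallest is -19
  Remaining [17, 35, 44] -> smallest is 17
  Remaining [35, 44] -> smallest is 35
  Remaining [44] -> smallest is 44
Collecting the picks in order gives the sorted list.
Final answer: [-35, -34, -27, -19, 17, 35, 44]


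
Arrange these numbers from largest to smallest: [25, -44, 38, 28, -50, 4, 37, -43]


Original list: [25, -44, 38, 28, -50, 4, 37, -43]
Repeatedly take the largest remaining element:
  Remaining [25, -44, 38, 28, -50, 4, 37, -43] -> largest is 38
  Remaining [25, -44, 28, -50, 4, 37, -43] -> largest is 37
  Remaining [25, -44, 28, -50, 4, -43] -> largest is 28
  Remaining [25, -44, -50, 4, -43] -> largest is 25
  Remaining [-44, -50, 4, -43] -> largest is 4
  Remaining [-44, -50, -43] -> largest is -43
  Remaining [-44, -50] -> largest is -44
  Remaining [-50] -> largest is -50
Collecting the picks in order gives the descending list.
Final answer: [38, 37, 28, 25, 4, -43, -44, -50]


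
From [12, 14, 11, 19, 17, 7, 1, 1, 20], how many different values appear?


List all unique values:
Distinct values: [1, 7, 11, 12, 14, 17, 19, 20]
Count = 8
Final answer: 8


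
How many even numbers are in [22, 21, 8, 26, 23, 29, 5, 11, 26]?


Check each element:
  22 is even
  21 is odd
  8 is even
  26 is even
  23 is odd
  29 is odd
  5 is odd
  11 is odd
  26 is even
Evens: [22, 8, 26, 26]
Count of evens = 4
Final answer: 4


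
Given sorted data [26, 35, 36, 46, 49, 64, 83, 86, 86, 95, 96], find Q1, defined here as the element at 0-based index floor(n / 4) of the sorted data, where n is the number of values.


The list has n = 11 elements.
Q1 index = floor(11 / 4) = floor(2.75) = 2
Counting from index 0 in the sorted data, the element at index 2 is 36.
Final answer: 36


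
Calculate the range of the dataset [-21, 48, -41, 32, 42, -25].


Maximum value: 48
Minimum value: -41
Range = 48 - (-41) = 89
Final answer: 89


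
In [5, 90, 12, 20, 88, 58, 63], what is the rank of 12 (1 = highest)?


Sort descending: [90, 88, 63, 58, 20, 12, 5]
Find 12 in the sorted list.
12 is at position 6.
Final answer: 6


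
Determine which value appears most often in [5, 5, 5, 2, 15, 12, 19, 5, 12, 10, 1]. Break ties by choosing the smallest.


Count the frequency of each value:
  1 appears 1 time(s)
  2 appears 1 time(s)
  5 appears 4 time(s)
  10 appears 1 time(s)
  12 appears 2 time(s)
  15 appears 1 time(s)
  19 appears 1 time(s)
Maximum frequency is 4.
Only 5 reaches that frequency, so it is the mode.
Final answer: 5


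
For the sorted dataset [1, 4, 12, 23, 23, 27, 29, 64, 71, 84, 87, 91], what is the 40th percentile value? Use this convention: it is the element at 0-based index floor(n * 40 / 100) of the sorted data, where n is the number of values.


The dataset has n = 12 elements.
Index = floor(12 * 40 / 100) = floor(480 / 100) = floor(4.8) = 4
Counting from index 0 in the sorted data, the element at index 4 is 23.
Final answer: 23


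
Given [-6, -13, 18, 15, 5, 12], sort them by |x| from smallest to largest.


Compute absolute values:
  |-6| = 6
  |-13| = 13
  |18| = 18
  |15| = 15
  |5| = 5
  |12| = 12
Absolute values in increasing order: 5 < 6 < 12 < 13 < 15 < 18
Listing the original numbers in that order gives the answer.
Final answer: [5, -6, 12, -13, 15, 18]


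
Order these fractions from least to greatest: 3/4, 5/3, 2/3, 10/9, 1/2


Convert to decimal for comparison:
  3/4 = 0.75
  5/3 = 1.6667
  2/3 = 0.6667
  10/9 = 1.1111
  1/2 = 0.5
Decimals in increasing order: 0.5 < 0.6667 < 0.75 < 1.1111 < 1.6667
Writing each back as its fraction gives the sorted order.
Final answer: 1/2, 2/3, 3/4, 10/9, 5/3


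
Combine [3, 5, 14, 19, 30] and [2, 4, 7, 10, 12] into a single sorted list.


List A: [3, 5, 14, 19, 30]
List B: [2, 4, 7, 10, 12]
Repeatedly compare the front elements and take the smaller:
  3 vs 2 -> take 2
  3 vs 4 -> take 3
  5 vs 4 -> take 4
  5 vs 7 -> take 5
  14 vs 7 -> take 7
  14 vs 10 -> take 10
  14 vs 12 -> take 12
  B is exhausted; append the rest of A: [14, 19, 30]
Final answer: [2, 3, 4, 5, 7, 10, 12, 14, 19, 30]


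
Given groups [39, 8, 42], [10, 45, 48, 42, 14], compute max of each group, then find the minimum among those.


Find max of each group:
  Group 1: [39, 8, 42] -> max = 42
  Group 2: [10, 45, 48, 42, 14] -> max = 48
Maxes: [42, 48]
Minimum of maxes = 42
Final answer: 42


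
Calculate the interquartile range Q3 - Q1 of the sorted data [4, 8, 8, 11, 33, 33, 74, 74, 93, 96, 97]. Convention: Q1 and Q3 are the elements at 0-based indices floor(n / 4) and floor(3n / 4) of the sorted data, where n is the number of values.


The data has n = 11 elements.
Q1 index = floor(11 / 4) = floor(2.75) = 2; Q3 index = floor(3 * 11 / 4) = floor(8.25) = 8
Q1 = element at index 2 = 8
Q3 = element at index 8 = 93
IQR = 93 - 8 = 85
Final answer: 85
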